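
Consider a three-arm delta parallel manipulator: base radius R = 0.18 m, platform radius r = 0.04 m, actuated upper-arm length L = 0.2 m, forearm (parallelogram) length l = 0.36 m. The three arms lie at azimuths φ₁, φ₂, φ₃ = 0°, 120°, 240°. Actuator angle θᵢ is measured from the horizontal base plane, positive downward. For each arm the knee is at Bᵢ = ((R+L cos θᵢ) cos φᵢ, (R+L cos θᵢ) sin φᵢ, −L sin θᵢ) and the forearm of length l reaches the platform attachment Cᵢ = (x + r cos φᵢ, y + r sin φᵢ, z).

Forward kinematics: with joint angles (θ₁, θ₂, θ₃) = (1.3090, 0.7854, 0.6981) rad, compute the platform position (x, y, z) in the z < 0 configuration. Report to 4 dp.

(-0.1078, -0.0122, -0.3925)

φ1=0.0°: virtual centre (0.1918, 0.0000, -0.1932), radius l
O2 = (0.2814·cos120.0°, 0.2814·sin120.0°, -0.1414) = (-0.1407, 0.2437, -0.1414)
O3 = (0.2932·cos240.0°, 0.2932·sin240.0°, -0.1286) = (-0.1466, -0.2539, -0.1286)
subtract pairs → two planes through P
linear system: -0.6649x+0.4874y = 0.0251−0.1035z; -0.6767x+-0.5079y = 0.0284−0.1293z
Cramer: x(z) = -0.0398+0.1731z;  y(z) = -0.0028+0.0238z
into |P−O₁|² = l²: 1.0305z² + 0.3060z + -0.0386 = 0;  Δ = 0.2529;  z = -0.3925 or 0.0955 → z<0 root = -0.3925
x = -0.1078, y = -0.0122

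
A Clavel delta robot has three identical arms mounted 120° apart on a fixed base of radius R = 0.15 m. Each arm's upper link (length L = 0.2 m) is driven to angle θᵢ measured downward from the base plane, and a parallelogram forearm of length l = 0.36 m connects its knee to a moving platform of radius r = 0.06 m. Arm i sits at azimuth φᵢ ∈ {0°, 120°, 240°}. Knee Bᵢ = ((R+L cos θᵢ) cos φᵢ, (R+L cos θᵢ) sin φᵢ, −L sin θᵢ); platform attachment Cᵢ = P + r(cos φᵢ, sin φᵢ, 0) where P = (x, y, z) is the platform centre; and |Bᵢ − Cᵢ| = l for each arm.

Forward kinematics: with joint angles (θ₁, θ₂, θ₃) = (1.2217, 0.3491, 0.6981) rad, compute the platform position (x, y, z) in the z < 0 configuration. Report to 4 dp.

(-0.1452, 0.0512, -0.3745)

φ1=0.0°: virtual centre (0.1584, 0.0000, -0.1879), radius l
S2 = (0.2779·cos120.0°, 0.2779·sin120.0°, -0.0684) = (-0.1390, 0.2407, -0.0684)
S3 = (0.2432·cos240.0°, 0.2432·sin240.0°, -0.1286) = (-0.1216, -0.2106, -0.1286)
|S₂|²−|S₁|² = 0.0215;  |S₃|²−|S₁|² = 0.0153
linear system: -0.5948x+0.4814y = 0.0215−0.2391z; -0.5600x+-0.4213y = 0.0153−0.1188z
Cramer: x(z) = -0.0316+0.3035z;  y(z) = 0.0057-0.1216z
into |P−S₁|² = l²: 1.1069z² + 0.2592z + -0.0582 = 0;  Δ = 0.3247;  z = -0.3745 or 0.1403 → z<0 root = -0.3745
x = -0.1452, y = 0.0512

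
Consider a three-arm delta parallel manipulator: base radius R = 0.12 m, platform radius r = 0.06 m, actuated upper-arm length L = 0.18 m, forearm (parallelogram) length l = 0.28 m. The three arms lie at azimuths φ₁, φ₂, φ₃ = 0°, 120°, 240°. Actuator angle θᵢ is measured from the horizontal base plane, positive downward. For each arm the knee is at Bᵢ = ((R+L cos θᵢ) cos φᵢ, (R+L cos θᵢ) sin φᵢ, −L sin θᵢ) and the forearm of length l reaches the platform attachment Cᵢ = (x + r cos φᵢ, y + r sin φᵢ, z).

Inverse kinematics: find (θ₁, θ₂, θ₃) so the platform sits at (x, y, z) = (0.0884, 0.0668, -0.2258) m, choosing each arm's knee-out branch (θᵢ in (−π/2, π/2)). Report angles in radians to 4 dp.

rotate P by −φ1: (0.0884, 0.0668, -0.2258)
  e−x'=-0.0284;  (l²−L²−(e−x')²−y'²−z²)/2L = -0.0285
  γ=atan2(-0.2258,-0.0284)=-1.6959;  ψ=arccos(-0.1252)=1.6963;  θ1=γ+ψ≈0.0004
arm 2 (φ=120.0°): x'=0.0137, y'=-0.1100
  A cos θ + B sin θ = C:  0.0463·cos θ + -0.2258·sin θ = -0.0534
  θ2 = atan2(B,A) + arccos(C/0.2305) = 0.4362
φ3=240.0° → target in arm frame (-0.1021, 0.0432)
  A cos θ + B sin θ = C:  0.1621·cos θ + -0.2258·sin θ = -0.0920
  γ=atan2(-0.2258,0.1621)=-0.9483;  ψ=arccos(-0.3309)=1.9081;  θ3=γ+ψ≈0.9597

θ₁ = 0.0004, θ₂ = 0.4362, θ₃ = 0.9597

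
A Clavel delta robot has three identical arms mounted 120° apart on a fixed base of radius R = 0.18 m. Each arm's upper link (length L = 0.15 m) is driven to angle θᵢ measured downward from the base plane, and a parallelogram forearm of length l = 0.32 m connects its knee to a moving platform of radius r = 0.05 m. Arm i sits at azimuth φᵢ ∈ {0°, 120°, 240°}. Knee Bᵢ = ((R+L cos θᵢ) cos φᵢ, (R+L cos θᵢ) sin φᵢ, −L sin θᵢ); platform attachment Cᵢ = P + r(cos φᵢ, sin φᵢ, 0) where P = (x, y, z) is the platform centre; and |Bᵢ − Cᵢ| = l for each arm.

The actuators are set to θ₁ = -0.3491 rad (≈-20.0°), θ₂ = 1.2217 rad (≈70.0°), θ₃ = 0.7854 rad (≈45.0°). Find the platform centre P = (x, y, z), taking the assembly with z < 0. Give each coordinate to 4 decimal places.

(0.1333, -0.0523, -0.2328)

arm 1 at φ=0.0°: (R−r)+L cos θ1 = 0.2710;  O1 = (0.2710, 0.0000, 0.0513)
φ2=120.0°: virtual centre (-0.0907, 0.1570, -0.1410), radius l
φ3=240.0°: virtual centre (-0.1180, -0.2044, -0.1061), radius l
|O₂|²−|O₁|² = -0.0233;  |O₃|²−|O₁|² = -0.0091
plane₁₂: -0.7232x+0.3140y+-0.3845z = -0.0233
Cramer: x(z) = 0.0229-0.4742z;  y(z) = -0.0214+0.1324z
quadratic in z: (1.2424)z²+(0.1269)z+(-0.0378)=0, √Δ=0.4516 → z ∈ {-0.2328, 0.1306}; z = -0.2328 (taking z<0)
x = 0.1333, y = -0.0523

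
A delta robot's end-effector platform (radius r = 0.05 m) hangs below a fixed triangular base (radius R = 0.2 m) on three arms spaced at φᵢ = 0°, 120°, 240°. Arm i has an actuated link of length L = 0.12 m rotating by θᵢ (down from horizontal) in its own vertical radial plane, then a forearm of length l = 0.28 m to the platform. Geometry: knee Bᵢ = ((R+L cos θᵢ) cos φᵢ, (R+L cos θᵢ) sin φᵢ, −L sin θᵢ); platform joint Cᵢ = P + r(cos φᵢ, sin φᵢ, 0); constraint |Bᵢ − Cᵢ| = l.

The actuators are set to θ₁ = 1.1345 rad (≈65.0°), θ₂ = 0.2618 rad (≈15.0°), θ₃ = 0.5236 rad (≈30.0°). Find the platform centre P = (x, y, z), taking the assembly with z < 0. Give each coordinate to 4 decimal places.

(-0.0644, 0.0158, -0.1975)

centre 1 = (0.2007·cos0.0°, 0.2007·sin0.0°, -0.1088) = (0.2007, 0.0000, -0.1088)
φ2=120.0°: virtual centre (-0.1330, 0.2303, -0.0311), radius l
φ3=240.0°: virtual centre (-0.1270, -0.2199, -0.0600), radius l
eliminate P² terms by subtracting sphere 1 from 2 and 3
linear system: -0.6673x+0.4606y = 0.0196−0.1554z; -0.6553x+-0.4398y = 0.0160−0.0975z
Cramer: x(z) = -0.0268+0.1902z;  y(z) = 0.0036-0.0618z
sphere 1 gives Az²+Bz+C=0 with A=1.0400, B=0.1305, C=-0.0148;  B²−4AC=0.0786;  roots -0.1975, 0.0720;  negative root z = -0.1975
x = -0.0644, y = 0.0158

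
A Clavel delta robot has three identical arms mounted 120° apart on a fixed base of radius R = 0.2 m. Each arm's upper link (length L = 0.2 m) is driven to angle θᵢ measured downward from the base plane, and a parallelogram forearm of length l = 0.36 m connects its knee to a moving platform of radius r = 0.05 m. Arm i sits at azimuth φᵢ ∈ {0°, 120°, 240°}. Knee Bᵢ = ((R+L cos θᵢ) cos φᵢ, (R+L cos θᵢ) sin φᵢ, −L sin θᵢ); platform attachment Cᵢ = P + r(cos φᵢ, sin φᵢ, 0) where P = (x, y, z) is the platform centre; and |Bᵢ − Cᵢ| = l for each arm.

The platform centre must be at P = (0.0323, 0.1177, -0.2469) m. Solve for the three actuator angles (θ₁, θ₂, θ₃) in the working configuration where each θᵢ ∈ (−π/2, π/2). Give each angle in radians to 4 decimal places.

φ1=0.0° → target in arm frame (0.0323, 0.1177)
  A=0.1177, B=-0.2469, C=(l²−L²−A²−y'²−z²)/(2L)=0.0023
  √(A²+B²)=0.2735;  θ1 = -1.1260+1.5623 ≈ 0.4363
φ2=120.0° → target in arm frame (0.0858, -0.0868)
  A cos θ + B sin θ = C:  0.0642·cos θ + -0.2469·sin θ = 0.0424
  γ=atan2(-0.2469,0.0642)=-1.3163;  ψ=arccos(0.1664)=1.4036;  θ2=γ+ψ≈0.0873
arm 3 (φ=240.0°): x'=-0.1181, y'=-0.0309
  A=0.2681, B=-0.2469, C=(l²−L²−A²−y'²−z²)/(2L)=-0.1105
  √(A²+B²)=0.3645;  θ3 = -0.7443+1.8787 ≈ 1.1344

θ₁ = 0.4363, θ₂ = 0.0873, θ₃ = 1.1344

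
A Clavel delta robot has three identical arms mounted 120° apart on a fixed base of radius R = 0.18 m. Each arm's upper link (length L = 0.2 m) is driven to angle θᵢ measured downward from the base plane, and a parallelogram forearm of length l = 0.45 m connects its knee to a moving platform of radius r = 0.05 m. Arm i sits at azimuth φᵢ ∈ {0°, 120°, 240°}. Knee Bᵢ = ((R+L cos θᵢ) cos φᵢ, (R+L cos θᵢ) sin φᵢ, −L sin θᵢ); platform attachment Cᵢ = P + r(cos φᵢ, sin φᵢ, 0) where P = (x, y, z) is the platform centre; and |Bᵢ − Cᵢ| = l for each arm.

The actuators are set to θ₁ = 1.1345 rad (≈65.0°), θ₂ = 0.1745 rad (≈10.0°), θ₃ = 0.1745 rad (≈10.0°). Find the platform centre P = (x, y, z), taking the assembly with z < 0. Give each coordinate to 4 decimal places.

(-0.1874, 0.0000, -0.3836)

φ1=0.0°: virtual centre (0.2145, 0.0000, -0.1813), radius l
φ2=120.0°: virtual centre (-0.1635, 0.2832, -0.0347), radius l
φ3=240.0°: virtual centre (-0.1635, -0.2832, -0.0347), radius l
|centre ₂|²−|centre ₁|² = 0.0292;  |centre ₃|²−|centre ₁|² = 0.0292
[-0.7560 0.5663 0.2931]·P = 0.0292;  [-0.7560 -0.5663 0.2931]·P = 0.0292
det = 0.8563;  x = -0.0387+0.3877z,  y = 0.0000+0.0000z
quadratic in z: (1.1503)z²+(0.1662)z+(-0.1055)=0, √Δ=0.7164 → z ∈ {-0.3836, 0.2391}; z = -0.3836 (taking z<0)
x = -0.1874, y = 0.0000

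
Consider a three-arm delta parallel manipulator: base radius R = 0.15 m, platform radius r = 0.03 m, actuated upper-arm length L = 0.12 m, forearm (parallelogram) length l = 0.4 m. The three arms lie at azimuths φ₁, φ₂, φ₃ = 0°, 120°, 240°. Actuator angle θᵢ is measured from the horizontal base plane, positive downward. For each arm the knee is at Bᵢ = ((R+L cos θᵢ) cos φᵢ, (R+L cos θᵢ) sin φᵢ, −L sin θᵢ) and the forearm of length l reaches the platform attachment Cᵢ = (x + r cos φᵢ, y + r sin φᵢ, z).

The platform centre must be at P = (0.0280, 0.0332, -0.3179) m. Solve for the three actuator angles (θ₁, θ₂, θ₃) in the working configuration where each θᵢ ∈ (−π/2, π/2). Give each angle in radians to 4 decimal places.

φ1=0.0° → target in arm frame (0.0280, 0.0332)
  A=0.0920, B=-0.3179, C=(l²−L²−A²−y'²−z²)/(2L)=0.1457
  √(A²+B²)=0.3309;  θ1 = -1.2891+1.1148 ≈ -0.1743
φ2=120.0° → target in arm frame (0.0148, -0.0408)
  e−x'=0.1052;  (l²−L²−(e−x')²−y'²−z²)/2L = 0.1325
  γ=atan2(-0.3179,0.1052)=-1.2511;  ψ=arccos(0.3956)=1.1641;  θ2=γ+ψ≈-0.0870
arm 3 (φ=240.0°): x'=-0.0428, y'=0.0076
  A cos θ + B sin θ = C:  0.1628·cos θ + -0.3179·sin θ = 0.0750
  √(A²+B²)=0.3571;  θ3 = -1.0976+1.3593 ≈ 0.2617

θ₁ = -0.1743, θ₂ = -0.0870, θ₃ = 0.2617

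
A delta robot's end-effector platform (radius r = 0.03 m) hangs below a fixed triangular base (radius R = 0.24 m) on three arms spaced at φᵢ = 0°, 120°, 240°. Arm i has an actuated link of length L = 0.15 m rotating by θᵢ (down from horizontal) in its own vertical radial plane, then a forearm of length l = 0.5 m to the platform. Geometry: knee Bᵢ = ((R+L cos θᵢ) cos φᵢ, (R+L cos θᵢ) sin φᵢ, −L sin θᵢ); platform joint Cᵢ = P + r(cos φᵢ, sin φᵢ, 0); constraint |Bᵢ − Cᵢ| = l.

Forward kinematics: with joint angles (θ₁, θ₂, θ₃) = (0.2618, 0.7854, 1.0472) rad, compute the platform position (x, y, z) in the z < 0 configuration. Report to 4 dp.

φ1=0.0°: virtual centre (0.3549, 0.0000, -0.0388), radius l
S2 = (0.3161·cos120.0°, 0.3161·sin120.0°, -0.1061) = (-0.1580, 0.2737, -0.1061)
S3 = (0.2850·cos240.0°, 0.2850·sin240.0°, -0.1299) = (-0.1425, -0.2468, -0.1299)
subtract pairs → two planes through P
plane₁₂: -1.0258x+0.5474y+-0.1345z = -0.0163
det = 1.0510;  x = 0.0229+-0.1581z,  y = 0.0132+-0.0505z
quadratic in z: (1.0275)z²+(0.1812)z+(-0.1381)=0, √Δ=0.7750 → z ∈ {-0.4653, 0.2889}; z = -0.4653 (taking z<0)
x = 0.0965, y = 0.0367

(0.0965, 0.0367, -0.4653)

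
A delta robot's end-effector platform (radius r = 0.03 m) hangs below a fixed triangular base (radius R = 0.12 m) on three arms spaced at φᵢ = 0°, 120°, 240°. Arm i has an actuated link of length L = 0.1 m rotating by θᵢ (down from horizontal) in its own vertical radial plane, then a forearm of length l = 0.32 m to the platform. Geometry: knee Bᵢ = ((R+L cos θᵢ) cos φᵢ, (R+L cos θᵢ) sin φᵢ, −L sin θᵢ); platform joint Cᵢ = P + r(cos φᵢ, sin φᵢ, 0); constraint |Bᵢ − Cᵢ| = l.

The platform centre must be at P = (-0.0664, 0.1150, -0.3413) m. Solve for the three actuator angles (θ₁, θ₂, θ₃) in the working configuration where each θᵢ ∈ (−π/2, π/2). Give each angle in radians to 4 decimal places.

φ1=0.0° → target in arm frame (-0.0664, 0.1150)
  e−x'=0.1564;  (l²−L²−(e−x')²−y'²−z²)/2L = -0.3089
  θ1 = atan2(B,A) + arccos(C/0.3754) = 1.3958
φ2=120.0° → target in arm frame (0.1328, 0.0000)
  A cos θ + B sin θ = C:  -0.0428·cos θ + -0.3413·sin θ = -0.1296
  √(A²+B²)=0.3440;  θ2 = -1.6955+1.9571 ≈ 0.2615
arm 3 (φ=240.0°): x'=-0.0664, y'=-0.1150
  A cos θ + B sin θ = C:  0.1564·cos θ + -0.3413·sin θ = -0.3089
  √(A²+B²)=0.3754;  θ3 = -1.1411+2.5369 ≈ 1.3958

θ₁ = 1.3958, θ₂ = 0.2615, θ₃ = 1.3958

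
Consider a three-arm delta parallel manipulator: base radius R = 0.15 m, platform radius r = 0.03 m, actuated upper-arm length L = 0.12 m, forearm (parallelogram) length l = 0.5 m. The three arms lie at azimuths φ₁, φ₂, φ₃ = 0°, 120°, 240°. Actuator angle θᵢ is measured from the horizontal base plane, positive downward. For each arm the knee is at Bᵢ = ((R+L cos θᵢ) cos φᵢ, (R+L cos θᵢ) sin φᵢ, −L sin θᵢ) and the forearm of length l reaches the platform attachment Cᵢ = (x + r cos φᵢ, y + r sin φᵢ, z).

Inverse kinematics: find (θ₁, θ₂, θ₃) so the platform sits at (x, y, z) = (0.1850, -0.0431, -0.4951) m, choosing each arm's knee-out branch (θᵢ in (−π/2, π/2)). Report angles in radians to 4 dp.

θ₁ = 0.0001, θ₂ = 1.2219, θ₃ = 0.9602

arm 1 (φ=0.0°): x'=0.1850, y'=-0.0431
  A cos θ + B sin θ = C:  -0.0650·cos θ + -0.4951·sin θ = -0.0650
  θ1 = atan2(B,A) + arccos(C/0.4993) = 0.0001
arm 2 (φ=120.0°): x'=-0.1298, y'=-0.1387
  A=0.2498, B=-0.4951, C=(l²−L²−A²−y'²−z²)/(2L)=-0.3799
  γ=atan2(-0.4951,0.2498)=-1.1035;  ψ=arccos(-0.6850)=2.3253;  θ2=γ+ψ≈1.2219
arm 3 (φ=240.0°): x'=-0.0552, y'=0.1818
  A cos θ + B sin θ = C:  0.1752·cos θ + -0.4951·sin θ = -0.3052
  θ3 = atan2(B,A) + arccos(C/0.5252) = 0.9602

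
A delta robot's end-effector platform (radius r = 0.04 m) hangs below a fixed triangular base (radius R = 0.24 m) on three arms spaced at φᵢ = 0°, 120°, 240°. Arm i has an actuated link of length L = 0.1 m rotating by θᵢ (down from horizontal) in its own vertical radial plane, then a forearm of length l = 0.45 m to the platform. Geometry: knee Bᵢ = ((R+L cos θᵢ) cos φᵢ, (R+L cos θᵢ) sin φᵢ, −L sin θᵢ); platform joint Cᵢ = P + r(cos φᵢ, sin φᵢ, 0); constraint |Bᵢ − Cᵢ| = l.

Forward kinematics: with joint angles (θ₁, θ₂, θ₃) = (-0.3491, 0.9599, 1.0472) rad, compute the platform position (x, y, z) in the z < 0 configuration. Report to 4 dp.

arm 1 at φ=0.0°: ρ1 = 0.2940;  S1 = (0.2940, 0.0000, 0.0342)
S2 = (0.2574·cos120.0°, 0.2574·sin120.0°, -0.0819) = (-0.1287, 0.2229, -0.0819)
S3 = (0.2500·cos240.0°, 0.2500·sin240.0°, -0.0866) = (-0.1250, -0.2165, -0.0866)
|S₂|²−|S₁|² = -0.0146;  |S₃|²−|S₁|² = -0.0176
linear system: -0.8453x+0.4458y = -0.0146−-0.2322z; -0.8379x+-0.4330y = -0.0176−-0.2416z
Cramer: x(z) = 0.0192-0.2816z;  y(z) = 0.0035-0.0130z
into |P−S₁|² = l²: 1.0795z² + 0.0863z + -0.1258 = 0;  Δ = 0.5507;  z = -0.3837 or 0.3038 → z<0 root = -0.3837
x = 0.1272, y = 0.0085

(0.1272, 0.0085, -0.3837)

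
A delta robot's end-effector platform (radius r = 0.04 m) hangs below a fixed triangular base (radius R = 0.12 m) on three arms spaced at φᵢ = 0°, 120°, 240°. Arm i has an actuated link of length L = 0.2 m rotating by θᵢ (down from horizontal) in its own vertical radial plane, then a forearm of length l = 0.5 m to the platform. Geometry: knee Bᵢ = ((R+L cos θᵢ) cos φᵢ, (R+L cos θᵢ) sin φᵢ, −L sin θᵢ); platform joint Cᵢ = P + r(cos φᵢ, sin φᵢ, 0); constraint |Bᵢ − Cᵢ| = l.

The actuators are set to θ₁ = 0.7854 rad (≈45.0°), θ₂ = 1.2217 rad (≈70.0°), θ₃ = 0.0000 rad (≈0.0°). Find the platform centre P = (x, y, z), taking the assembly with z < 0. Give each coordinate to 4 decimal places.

(-0.0214, -0.2702, -0.4849)

arm 1 at φ=0.0°: (R−r)+L cos θ1 = 0.2214;  O1 = (0.2214, 0.0000, -0.1414)
arm 2 at φ=120.0°: (R−r)+L cos θ2 = 0.1484;  O2 = (-0.0742, 0.1285, -0.1879)
φ3=240.0°: virtual centre (-0.1400, -0.2425, 0.0000), radius l
eliminate P² terms by subtracting sphere 1 from 2 and 3
[-0.5913 0.2571 -0.0930]·P = -0.0117;  [-0.7228 -0.4850 0.2828]·P = 0.0094
det = 0.4726;  x = 0.0069+0.0584z,  y = -0.0296+0.4962z
into |P−O₁|² = l²: 1.2496z² + 0.2284z + -0.1831 = 0;  Δ = 0.9674;  z = -0.4849 or 0.3021 → z<0 root = -0.4849
x = -0.0214, y = -0.2702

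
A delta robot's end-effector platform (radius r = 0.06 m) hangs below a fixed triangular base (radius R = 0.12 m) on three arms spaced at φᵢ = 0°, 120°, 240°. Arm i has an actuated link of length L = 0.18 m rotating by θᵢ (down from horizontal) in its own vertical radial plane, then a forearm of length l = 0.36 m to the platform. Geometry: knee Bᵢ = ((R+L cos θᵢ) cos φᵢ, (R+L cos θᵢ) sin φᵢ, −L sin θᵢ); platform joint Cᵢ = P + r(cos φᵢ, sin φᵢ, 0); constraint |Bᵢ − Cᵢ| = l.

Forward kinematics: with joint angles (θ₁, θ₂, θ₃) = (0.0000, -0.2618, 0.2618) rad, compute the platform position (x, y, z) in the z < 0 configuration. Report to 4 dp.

(0.0010, 0.0604, -0.2624)

centre 1 = (0.2400·cos0.0°, 0.2400·sin0.0°, 0.0000) = (0.2400, 0.0000, 0.0000)
φ2=120.0°: virtual centre (-0.1169, 0.2025, 0.0466), radius l
centre 3 = (0.2339·cos240.0°, 0.2339·sin240.0°, -0.0466) = (-0.1169, -0.2025, -0.0466)
|centre ₂|²−|centre ₁|² = -0.0007;  |centre ₃|²−|centre ₁|² = -0.0007
[-0.7139 0.4051 0.0932]·P = -0.0007;  [-0.7139 -0.4051 -0.0932]·P = -0.0007
Cramer: x(z) = 0.0010-0.0000z;  y(z) = 0.0000-0.2300z
into |P−centre ₁|² = l²: 1.0529z² + 0.0000z + -0.0725 = 0;  Δ = 0.3053;  z = -0.2624 or 0.2624 → z<0 root = -0.2624
x = 0.0010, y = 0.0604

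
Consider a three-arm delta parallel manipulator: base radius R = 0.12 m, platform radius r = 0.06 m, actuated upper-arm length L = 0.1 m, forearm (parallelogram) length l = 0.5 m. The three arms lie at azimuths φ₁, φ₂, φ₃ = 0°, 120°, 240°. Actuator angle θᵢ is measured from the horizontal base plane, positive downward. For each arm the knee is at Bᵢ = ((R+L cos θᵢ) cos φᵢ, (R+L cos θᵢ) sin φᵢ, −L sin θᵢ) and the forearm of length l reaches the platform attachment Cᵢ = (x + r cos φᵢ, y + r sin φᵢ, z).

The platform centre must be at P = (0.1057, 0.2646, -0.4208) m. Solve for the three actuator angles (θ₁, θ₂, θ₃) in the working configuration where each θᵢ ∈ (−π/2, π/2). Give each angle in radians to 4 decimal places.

θ₁ = 0.0004, θ₂ = -0.2616, θ₃ = 1.2218

φ1=0.0° → target in arm frame (0.1057, 0.2646)
  e−x'=-0.0457;  (l²−L²−(e−x')²−y'²−z²)/2L = -0.0459
  √(A²+B²)=0.4233;  θ1 = -1.6790+1.6794 ≈ 0.0004
φ2=120.0° → target in arm frame (0.1763, -0.2238)
  A cos θ + B sin θ = C:  -0.1163·cos θ + -0.4208·sin θ = -0.0035
  θ2 = atan2(B,A) + arccos(C/0.4366) = -0.2616
arm 3 (φ=240.0°): x'=-0.2820, y'=-0.0408
  A=0.3420, B=-0.4208, C=(l²−L²−A²−y'²−z²)/(2L)=-0.2785
  θ3 = atan2(B,A) + arccos(C/0.5423) = 1.2218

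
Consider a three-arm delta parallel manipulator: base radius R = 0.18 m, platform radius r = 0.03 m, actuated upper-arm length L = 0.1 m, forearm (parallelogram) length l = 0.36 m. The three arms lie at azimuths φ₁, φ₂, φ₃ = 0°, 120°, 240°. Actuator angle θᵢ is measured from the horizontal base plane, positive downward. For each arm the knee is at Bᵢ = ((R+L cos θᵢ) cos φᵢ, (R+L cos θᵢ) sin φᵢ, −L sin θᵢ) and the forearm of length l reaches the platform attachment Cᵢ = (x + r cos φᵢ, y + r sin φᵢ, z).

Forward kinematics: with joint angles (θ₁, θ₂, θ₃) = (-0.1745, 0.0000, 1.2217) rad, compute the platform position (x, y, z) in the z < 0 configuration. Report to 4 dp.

φ1=0.0°: virtual centre (0.2485, 0.0000, 0.0174), radius l
arm 2 at φ=120.0°: (R−r)+L cos θ2 = 0.2500;  centre 2 = (-0.1250, 0.2165, 0.0000)
centre 3 = (0.1842·cos240.0°, 0.1842·sin240.0°, -0.0940) = (-0.0921, -0.1595, -0.0940)
subtract pairs → two planes through P
plane₁₂: -0.7470x+0.4330y+-0.0347z = 0.0005
Cramer: x(z) = 0.0154-0.2016z;  y(z) = 0.0276-0.2675z
into |P−centre ₁|² = l²: 1.1122z² + 0.0445z + -0.0742 = 0;  Δ = 0.3321;  z = -0.2791 or 0.2391 → z<0 root = -0.2791
x = 0.0716, y = 0.1023

(0.0716, 0.1023, -0.2791)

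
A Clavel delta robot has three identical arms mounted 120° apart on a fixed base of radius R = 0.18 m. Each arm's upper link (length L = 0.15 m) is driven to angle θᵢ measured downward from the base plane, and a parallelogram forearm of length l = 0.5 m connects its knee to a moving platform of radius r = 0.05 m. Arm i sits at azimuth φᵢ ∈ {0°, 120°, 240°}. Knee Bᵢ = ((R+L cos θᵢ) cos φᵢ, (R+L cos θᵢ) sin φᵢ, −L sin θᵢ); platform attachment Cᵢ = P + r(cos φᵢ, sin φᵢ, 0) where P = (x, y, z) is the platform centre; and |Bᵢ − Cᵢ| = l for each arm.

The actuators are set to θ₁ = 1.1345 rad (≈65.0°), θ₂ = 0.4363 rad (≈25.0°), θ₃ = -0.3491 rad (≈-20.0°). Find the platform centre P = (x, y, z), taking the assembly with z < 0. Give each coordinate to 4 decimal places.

centre 1 = (0.1934·cos0.0°, 0.1934·sin0.0°, -0.1359) = (0.1934, 0.0000, -0.1359)
arm 2 at φ=120.0°: (R−r)+L cos θ2 = 0.2659;  centre 2 = (-0.1330, 0.2303, -0.0634)
φ3=240.0°: virtual centre (-0.1355, -0.2347, 0.0513), radius l
|centre ₂|²−|centre ₁|² = 0.0189;  |centre ₃|²−|centre ₁|² = 0.0202
[-0.6527 0.4606 0.1451]·P = 0.0189;  [-0.6577 -0.4693 0.3745]·P = 0.0202
Cramer: x(z) = -0.0298+0.3949z;  y(z) = -0.0012+0.2445z
into |P−centre ₁|² = l²: 1.2158z² + 0.0950z + -0.1817 = 0;  Δ = 0.8927;  z = -0.4277 or 0.3495 → z<0 root = -0.4277
x = -0.1987, y = -0.1058

(-0.1987, -0.1058, -0.4277)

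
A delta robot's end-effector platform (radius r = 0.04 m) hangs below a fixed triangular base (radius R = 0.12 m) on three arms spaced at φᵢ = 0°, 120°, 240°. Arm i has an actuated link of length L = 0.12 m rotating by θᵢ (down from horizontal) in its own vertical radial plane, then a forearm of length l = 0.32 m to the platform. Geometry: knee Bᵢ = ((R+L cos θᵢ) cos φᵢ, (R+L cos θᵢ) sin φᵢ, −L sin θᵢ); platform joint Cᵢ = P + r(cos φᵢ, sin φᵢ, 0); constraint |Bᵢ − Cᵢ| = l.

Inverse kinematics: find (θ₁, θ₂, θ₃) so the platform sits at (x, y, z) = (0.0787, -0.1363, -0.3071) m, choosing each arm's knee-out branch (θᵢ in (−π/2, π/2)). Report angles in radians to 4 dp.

θ₁ = 0.3487, θ₂ = 1.3959, θ₃ = 0.3488

rotate P by −φ1: (0.0787, -0.1363, -0.3071)
  A cos θ + B sin θ = C:  0.0013·cos θ + -0.3071·sin θ = -0.1037
  γ=atan2(-0.3071,0.0013)=-1.5666;  ψ=arccos(-0.3377)=1.9153;  θ1=γ+ψ≈0.3487
arm 2 (φ=120.0°): x'=-0.1574, y'=0.0000
  A cos θ + B sin θ = C:  0.2374·cos θ + -0.3071·sin θ = -0.2611
  √(A²+B²)=0.3882;  θ2 = -0.9127+2.3086 ≈ 1.3959
rotate P by −φ3: (0.0787, 0.1363, -0.3071)
  A cos θ + B sin θ = C:  0.0013·cos θ + -0.3071·sin θ = -0.1037
  √(A²+B²)=0.3071;  θ3 = -1.5665+1.9153 ≈ 0.3488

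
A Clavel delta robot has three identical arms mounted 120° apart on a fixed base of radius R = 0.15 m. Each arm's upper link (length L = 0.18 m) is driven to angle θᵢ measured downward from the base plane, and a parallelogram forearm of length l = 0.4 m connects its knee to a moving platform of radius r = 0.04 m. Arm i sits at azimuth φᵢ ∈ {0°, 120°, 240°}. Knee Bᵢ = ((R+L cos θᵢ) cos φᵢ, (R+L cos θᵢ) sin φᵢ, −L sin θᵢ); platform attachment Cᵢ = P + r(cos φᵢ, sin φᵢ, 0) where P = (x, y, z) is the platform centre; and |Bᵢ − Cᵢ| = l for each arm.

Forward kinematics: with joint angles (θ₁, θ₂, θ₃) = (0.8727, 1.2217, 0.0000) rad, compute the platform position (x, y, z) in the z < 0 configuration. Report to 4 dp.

(-0.0326, -0.1880, -0.3786)

centre 1 = (0.2257·cos0.0°, 0.2257·sin0.0°, -0.1379) = (0.2257, 0.0000, -0.1379)
arm 2 at φ=120.0°: (R−r)+L cos θ2 = 0.1716;  centre 2 = (-0.0858, 0.1486, -0.1691)
φ3=240.0°: virtual centre (-0.1450, -0.2511, 0.0000), radius l
eliminate P² terms by subtracting sphere 1 from 2 and 3
plane₁₂: -0.6230x+0.2972y+-0.0625z = -0.0119
det = 0.5332;  x = 0.0033+0.0948z,  y = -0.0331+0.4091z
sphere 1 gives Az²+Bz+C=0 with A=1.1764, B=0.2065, C=-0.0904;  B²−4AC=0.4682;  roots -0.3786, 0.2031;  negative root z = -0.3786
x = -0.0326, y = -0.1880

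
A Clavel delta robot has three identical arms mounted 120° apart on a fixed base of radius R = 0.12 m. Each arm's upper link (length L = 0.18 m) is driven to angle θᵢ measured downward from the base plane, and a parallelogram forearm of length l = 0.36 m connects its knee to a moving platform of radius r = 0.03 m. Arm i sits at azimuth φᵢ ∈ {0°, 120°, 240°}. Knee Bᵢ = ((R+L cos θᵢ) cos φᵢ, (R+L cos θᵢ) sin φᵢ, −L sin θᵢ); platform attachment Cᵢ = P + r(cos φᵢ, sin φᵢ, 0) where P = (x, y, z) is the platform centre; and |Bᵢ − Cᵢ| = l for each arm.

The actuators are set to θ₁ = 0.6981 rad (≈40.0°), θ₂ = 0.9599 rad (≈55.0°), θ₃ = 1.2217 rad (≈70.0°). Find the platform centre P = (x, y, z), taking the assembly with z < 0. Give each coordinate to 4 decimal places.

(0.0783, 0.0500, -0.4393)

φ1=0.0°: virtual centre (0.2279, 0.0000, -0.1157), radius l
φ2=120.0°: virtual centre (-0.0966, 0.1674, -0.1474), radius l
arm 3 at φ=240.0°: (R−r)+L cos θ3 = 0.1516;  centre 3 = (-0.0758, -0.1313, -0.1691)
eliminate P² terms by subtracting sphere 1 from 2 and 3
[-0.6490 0.3347 -0.0635]·P = -0.0062;  [-0.6074 -0.2625 -0.1069]·P = -0.0137
det = 0.3737;  x = 0.0167+-0.1404z,  y = 0.0137+-0.0825z
into |P−centre ₁|² = l²: 1.0265z² + 0.2884z + -0.0714 = 0;  Δ = 0.3764;  z = -0.4393 or 0.1584 → z<0 root = -0.4393
x = 0.0783, y = 0.0500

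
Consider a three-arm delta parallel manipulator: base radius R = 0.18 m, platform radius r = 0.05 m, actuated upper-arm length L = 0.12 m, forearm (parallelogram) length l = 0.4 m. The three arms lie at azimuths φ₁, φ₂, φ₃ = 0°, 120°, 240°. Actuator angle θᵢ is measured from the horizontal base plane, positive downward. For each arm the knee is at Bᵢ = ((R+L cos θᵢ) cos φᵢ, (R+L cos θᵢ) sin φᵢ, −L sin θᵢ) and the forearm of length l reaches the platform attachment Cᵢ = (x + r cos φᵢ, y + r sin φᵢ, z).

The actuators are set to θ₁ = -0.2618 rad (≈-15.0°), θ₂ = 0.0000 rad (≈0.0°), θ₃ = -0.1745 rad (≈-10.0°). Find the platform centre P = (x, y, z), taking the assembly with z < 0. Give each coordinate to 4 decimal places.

φ1=0.0°: virtual centre (0.2459, 0.0000, 0.0311), radius l
centre 2 = (0.2500·cos120.0°, 0.2500·sin120.0°, 0.0000) = (-0.1250, 0.2165, 0.0000)
centre 3 = (0.2482·cos240.0°, 0.2482·sin240.0°, 0.0208) = (-0.1241, -0.2149, 0.0208)
subtract pairs → two planes through P
linear system: -0.7418x+0.4330y = 0.0011−-0.0621z; -0.7400x+-0.4299y = 0.0006−-0.0204z
Cramer: x(z) = -0.0011-0.0556z;  y(z) = 0.0005+0.0482z
into |P−centre ₁|² = l²: 1.0054z² + -0.0346z + -0.0980 = 0;  Δ = 0.3954;  z = -0.2955 or 0.3299 → z<0 root = -0.2955
x = 0.0153, y = -0.0137

(0.0153, -0.0137, -0.2955)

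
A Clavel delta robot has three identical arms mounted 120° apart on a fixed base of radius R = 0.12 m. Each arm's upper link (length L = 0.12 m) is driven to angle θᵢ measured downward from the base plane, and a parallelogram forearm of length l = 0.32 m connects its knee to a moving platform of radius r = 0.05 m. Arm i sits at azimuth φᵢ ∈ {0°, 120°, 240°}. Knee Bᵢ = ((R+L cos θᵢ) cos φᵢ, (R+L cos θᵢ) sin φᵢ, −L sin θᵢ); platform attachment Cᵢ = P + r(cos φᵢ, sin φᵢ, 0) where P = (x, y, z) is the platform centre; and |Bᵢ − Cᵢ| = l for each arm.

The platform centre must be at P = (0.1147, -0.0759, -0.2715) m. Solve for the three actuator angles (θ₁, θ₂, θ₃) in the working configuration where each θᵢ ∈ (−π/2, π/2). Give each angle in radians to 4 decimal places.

θ₁ = -0.2622, θ₂ = 0.9595, θ₃ = 0.3486

rotate P by −φ1: (0.1147, -0.0759, -0.2715)
  e−x'=-0.0447;  (l²−L²−(e−x')²−y'²−z²)/2L = 0.0272
  θ1 = atan2(B,A) + arccos(C/0.2752) = -0.2622
φ2=120.0° → target in arm frame (-0.1231, -0.0614)
  e−x'=0.1931;  (l²−L²−(e−x')²−y'²−z²)/2L = -0.1115
  θ2 = atan2(B,A) + arccos(C/0.3332) = 0.9595
rotate P by −φ3: (0.0084, 0.1373, -0.2715)
  A=0.0616, B=-0.2715, C=(l²−L²−A²−y'²−z²)/(2L)=-0.0348
  γ=atan2(-0.2715,0.0616)=-1.3476;  ψ=arccos(-0.1251)=1.6962;  θ3=γ+ψ≈0.3486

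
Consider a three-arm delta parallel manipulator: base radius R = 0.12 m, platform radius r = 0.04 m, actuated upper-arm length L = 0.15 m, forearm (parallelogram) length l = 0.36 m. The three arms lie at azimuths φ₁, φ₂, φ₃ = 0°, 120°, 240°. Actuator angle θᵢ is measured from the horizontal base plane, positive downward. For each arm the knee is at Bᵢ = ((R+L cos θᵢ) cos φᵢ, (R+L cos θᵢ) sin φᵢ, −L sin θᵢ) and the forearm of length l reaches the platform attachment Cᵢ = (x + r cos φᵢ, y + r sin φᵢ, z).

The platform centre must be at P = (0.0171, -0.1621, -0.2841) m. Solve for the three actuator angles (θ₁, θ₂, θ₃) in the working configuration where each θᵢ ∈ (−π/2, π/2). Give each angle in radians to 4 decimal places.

θ₁ = 0.2620, θ₂ = 0.9598, θ₃ = -0.3488

rotate P by −φ1: (0.0171, -0.1621, -0.2841)
  e−x'=0.0629;  (l²−L²−(e−x')²−y'²−z²)/2L = -0.0128
  θ1 = atan2(B,A) + arccos(C/0.2910) = 0.2620
arm 2 (φ=120.0°): x'=-0.1489, y'=0.0662
  A=0.2289, B=-0.2841, C=(l²−L²−A²−y'²−z²)/(2L)=-0.1014
  √(A²+B²)=0.3649;  θ2 = -0.8925+1.8523 ≈ 0.9598
rotate P by −φ3: (0.1318, 0.0959, -0.2841)
  e−x'=-0.0518;  (l²−L²−(e−x')²−y'²−z²)/2L = 0.0484
  θ3 = atan2(B,A) + arccos(C/0.2888) = -0.3488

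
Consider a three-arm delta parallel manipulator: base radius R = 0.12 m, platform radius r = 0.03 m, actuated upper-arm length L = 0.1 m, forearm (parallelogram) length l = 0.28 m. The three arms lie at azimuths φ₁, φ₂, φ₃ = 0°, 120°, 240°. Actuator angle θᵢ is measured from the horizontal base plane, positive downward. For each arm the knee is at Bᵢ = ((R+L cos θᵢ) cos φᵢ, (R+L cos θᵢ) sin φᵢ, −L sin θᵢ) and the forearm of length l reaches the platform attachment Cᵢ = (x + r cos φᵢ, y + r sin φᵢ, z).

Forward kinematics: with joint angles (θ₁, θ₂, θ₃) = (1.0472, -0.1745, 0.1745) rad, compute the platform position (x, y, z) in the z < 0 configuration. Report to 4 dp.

(-0.1020, 0.0240, -0.2254)

arm 1 at φ=0.0°: (R−r)+L cos θ1 = 0.1400;  centre 1 = (0.1400, 0.0000, -0.0866)
φ2=120.0°: virtual centre (-0.0942, 0.1632, 0.0174), radius l
arm 3 at φ=240.0°: (R−r)+L cos θ3 = 0.1885;  centre 3 = (-0.0942, -0.1632, -0.0174)
subtract pairs → two planes through P
[-0.4685 0.3265 0.2079]·P = 0.0087;  [-0.4685 -0.3265 0.1385]·P = 0.0087
det = 0.3059;  x = -0.0186+0.3697z,  y = 0.0000+-0.1064z
quadratic in z: (1.1480)z²+(0.0559)z+(-0.0457)=0, √Δ=0.4617 → z ∈ {-0.2254, 0.1767}; z = -0.2254 (taking z<0)
x = -0.1020, y = 0.0240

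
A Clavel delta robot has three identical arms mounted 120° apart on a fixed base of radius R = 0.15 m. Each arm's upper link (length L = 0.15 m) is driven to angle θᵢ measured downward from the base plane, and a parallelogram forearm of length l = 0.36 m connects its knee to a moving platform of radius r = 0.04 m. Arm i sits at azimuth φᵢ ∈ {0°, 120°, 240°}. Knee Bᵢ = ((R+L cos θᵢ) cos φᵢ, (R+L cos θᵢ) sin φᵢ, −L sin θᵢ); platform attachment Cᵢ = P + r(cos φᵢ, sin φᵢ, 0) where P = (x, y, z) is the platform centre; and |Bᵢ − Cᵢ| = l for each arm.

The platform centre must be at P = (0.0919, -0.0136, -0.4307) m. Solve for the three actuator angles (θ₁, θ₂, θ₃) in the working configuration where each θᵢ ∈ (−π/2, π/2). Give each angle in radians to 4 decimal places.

θ₁ = 0.6983, θ₂ = 1.3096, θ₃ = 1.2220

arm 1 (φ=0.0°): x'=0.0919, y'=-0.0136
  A cos θ + B sin θ = C:  0.0181·cos θ + -0.4307·sin θ = -0.2631
  √(A²+B²)=0.4311;  θ1 = -1.5288+2.2271 ≈ 0.6983
rotate P by −φ2: (-0.0577, -0.0728, -0.4307)
  A=0.1677, B=-0.4307, C=(l²−L²−A²−y'²−z²)/(2L)=-0.3728
  θ2 = atan2(B,A) + arccos(C/0.4622) = 1.3096
φ3=240.0° → target in arm frame (-0.0342, 0.0864)
  A cos θ + B sin θ = C:  0.1442·cos θ + -0.4307·sin θ = -0.3555
  θ3 = atan2(B,A) + arccos(C/0.4542) = 1.2220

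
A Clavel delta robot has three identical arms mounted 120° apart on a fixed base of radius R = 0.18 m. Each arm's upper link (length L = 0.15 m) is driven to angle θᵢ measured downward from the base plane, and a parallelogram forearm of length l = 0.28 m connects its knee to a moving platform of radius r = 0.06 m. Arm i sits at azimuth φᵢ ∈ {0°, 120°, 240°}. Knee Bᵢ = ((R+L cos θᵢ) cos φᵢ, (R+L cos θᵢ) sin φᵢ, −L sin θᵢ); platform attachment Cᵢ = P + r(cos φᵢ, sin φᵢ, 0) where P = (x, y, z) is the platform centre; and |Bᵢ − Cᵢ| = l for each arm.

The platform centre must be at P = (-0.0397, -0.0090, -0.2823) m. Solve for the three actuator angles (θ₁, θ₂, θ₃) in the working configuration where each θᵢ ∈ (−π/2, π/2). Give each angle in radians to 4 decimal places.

θ₁ = 1.0471, θ₂ = 0.7850, θ₃ = 0.6982

arm 1 (φ=0.0°): x'=-0.0397, y'=-0.0090
  A=0.1597, B=-0.2823, C=(l²−L²−A²−y'²−z²)/(2L)=-0.1646
  √(A²+B²)=0.3243;  θ1 = -1.0560+2.1030 ≈ 1.0471
arm 2 (φ=120.0°): x'=0.0121, y'=0.0389
  e−x'=0.1079;  (l²−L²−(e−x')²−y'²−z²)/2L = -0.1232
  √(A²+B²)=0.3022;  θ2 = -1.2056+1.9906 ≈ 0.7850
rotate P by −φ3: (0.0276, -0.0299, -0.2823)
  A=0.0924, B=-0.2823, C=(l²−L²−A²−y'²−z²)/(2L)=-0.1107
  θ3 = atan2(B,A) + arccos(C/0.2970) = 0.6982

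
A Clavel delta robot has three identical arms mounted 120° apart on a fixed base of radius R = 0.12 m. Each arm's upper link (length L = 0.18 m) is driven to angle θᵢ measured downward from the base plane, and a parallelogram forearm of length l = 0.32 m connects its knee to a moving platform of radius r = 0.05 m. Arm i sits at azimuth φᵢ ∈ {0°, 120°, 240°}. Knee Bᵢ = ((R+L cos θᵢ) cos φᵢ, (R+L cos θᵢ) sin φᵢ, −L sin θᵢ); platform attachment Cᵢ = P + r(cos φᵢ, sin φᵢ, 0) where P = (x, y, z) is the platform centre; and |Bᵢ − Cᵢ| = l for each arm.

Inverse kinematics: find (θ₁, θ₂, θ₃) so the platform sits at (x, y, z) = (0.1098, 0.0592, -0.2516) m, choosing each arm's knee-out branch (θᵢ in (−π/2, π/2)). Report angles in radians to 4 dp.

θ₁ = -0.1744, θ₂ = 0.4365, θ₃ = 0.8727

φ1=0.0° → target in arm frame (0.1098, 0.0592)
  A cos θ + B sin θ = C:  -0.0398·cos θ + -0.2516·sin θ = 0.0045
  θ1 = atan2(B,A) + arccos(C/0.2547) = -0.1744
φ2=120.0° → target in arm frame (-0.0036, -0.1247)
  e−x'=0.0736;  (l²−L²−(e−x')²−y'²−z²)/2L = -0.0396
  θ2 = atan2(B,A) + arccos(C/0.2622) = 0.4365
rotate P by −φ3: (-0.1062, 0.0655, -0.2516)
  A cos θ + B sin θ = C:  0.1762·cos θ + -0.2516·sin θ = -0.0795
  √(A²+B²)=0.3071;  θ3 = -0.9599+1.8327 ≈ 0.8727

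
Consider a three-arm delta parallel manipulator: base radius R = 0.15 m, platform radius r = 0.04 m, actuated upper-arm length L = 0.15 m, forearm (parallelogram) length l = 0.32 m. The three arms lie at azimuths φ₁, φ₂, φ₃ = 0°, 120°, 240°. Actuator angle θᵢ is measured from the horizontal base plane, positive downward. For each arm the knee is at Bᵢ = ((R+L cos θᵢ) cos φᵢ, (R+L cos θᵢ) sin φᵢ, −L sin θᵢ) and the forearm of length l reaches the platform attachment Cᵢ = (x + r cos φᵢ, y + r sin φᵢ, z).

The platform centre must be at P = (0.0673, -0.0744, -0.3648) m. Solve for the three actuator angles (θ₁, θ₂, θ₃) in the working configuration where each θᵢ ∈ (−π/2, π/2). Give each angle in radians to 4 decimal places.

θ₁ = 0.6982, θ₂ = 1.3961, θ₃ = 0.8728

rotate P by −φ1: (0.0673, -0.0744, -0.3648)
  A=0.0427, B=-0.3648, C=(l²−L²−A²−y'²−z²)/(2L)=-0.2018
  θ1 = atan2(B,A) + arccos(C/0.3673) = 0.6982
φ2=120.0° → target in arm frame (-0.0981, -0.0211)
  e−x'=0.2081;  (l²−L²−(e−x')²−y'²−z²)/2L = -0.3231
  θ2 = atan2(B,A) + arccos(C/0.4200) = 1.3961
rotate P by −φ3: (0.0308, 0.0955, -0.3648)
  e−x'=0.0792;  (l²−L²−(e−x')²−y'²−z²)/2L = -0.2286
  θ3 = atan2(B,A) + arccos(C/0.3733) = 0.8728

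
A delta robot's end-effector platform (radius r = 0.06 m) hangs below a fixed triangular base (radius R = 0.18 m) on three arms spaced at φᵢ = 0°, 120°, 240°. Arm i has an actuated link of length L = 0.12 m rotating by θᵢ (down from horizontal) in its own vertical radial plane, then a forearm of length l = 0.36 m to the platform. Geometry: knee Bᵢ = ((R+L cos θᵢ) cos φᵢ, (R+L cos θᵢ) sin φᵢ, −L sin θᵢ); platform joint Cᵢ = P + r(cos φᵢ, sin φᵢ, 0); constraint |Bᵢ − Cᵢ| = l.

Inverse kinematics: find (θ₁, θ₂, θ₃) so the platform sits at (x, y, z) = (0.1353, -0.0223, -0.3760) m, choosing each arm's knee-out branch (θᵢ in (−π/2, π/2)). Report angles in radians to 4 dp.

θ₁ = 0.2619, θ₂ = 1.3964, θ₃ = 1.2217

arm 1 (φ=0.0°): x'=0.1353, y'=-0.0223
  A=-0.0153, B=-0.3760, C=(l²−L²−A²−y'²−z²)/(2L)=-0.1121
  √(A²+B²)=0.3763;  θ1 = -1.6115+1.8733 ≈ 0.2619
arm 2 (φ=120.0°): x'=-0.0870, y'=-0.1060
  A cos θ + B sin θ = C:  0.2070·cos θ + -0.3760·sin θ = -0.3344
  √(A²+B²)=0.4292;  θ2 = -1.0676+2.4640 ≈ 1.3964
arm 3 (φ=240.0°): x'=-0.0483, y'=0.1283
  A cos θ + B sin θ = C:  0.1683·cos θ + -0.3760·sin θ = -0.2958
  √(A²+B²)=0.4120;  θ3 = -1.1499+2.3716 ≈ 1.2217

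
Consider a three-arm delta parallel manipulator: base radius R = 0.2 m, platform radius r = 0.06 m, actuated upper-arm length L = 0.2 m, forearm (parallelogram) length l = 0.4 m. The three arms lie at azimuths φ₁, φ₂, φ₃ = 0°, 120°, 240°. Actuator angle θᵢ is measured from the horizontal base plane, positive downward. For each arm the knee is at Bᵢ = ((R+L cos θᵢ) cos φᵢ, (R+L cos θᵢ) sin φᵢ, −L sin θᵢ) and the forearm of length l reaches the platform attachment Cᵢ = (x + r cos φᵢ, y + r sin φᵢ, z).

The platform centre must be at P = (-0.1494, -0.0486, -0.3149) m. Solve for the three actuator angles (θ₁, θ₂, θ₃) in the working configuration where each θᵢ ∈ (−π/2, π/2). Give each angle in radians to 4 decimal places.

θ₁ = 1.1347, θ₂ = 0.4364, θ₃ = 0.0002

rotate P by −φ1: (-0.1494, -0.0486, -0.3149)
  e−x'=0.2894;  (l²−L²−(e−x')²−y'²−z²)/2L = -0.1632
  √(A²+B²)=0.4277;  θ1 = -0.8276+1.9623 ≈ 1.1347
arm 2 (φ=120.0°): x'=0.0326, y'=0.1537
  e−x'=0.1074;  (l²−L²−(e−x')²−y'²−z²)/2L = -0.0358
  γ=atan2(-0.3149,0.1074)=-1.2421;  ψ=arccos(-0.1076)=1.6786;  θ2=γ+ψ≈0.4364
rotate P by −φ3: (0.1168, -0.1051, -0.3149)
  A cos θ + B sin θ = C:  0.0232·cos θ + -0.3149·sin θ = 0.0231
  θ3 = atan2(B,A) + arccos(C/0.3158) = 0.0002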